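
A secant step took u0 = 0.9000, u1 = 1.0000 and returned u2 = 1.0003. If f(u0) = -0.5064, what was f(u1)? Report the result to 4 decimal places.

The secant line through (0.9000, -0.5064) and (1.0000, f(u1)) crosses zero at u2 = 1.0003.
So (0.9000, -0.5064), (1.0000, f(u1)), (1.0003, 0) are collinear:
f(u1) = -0.5064 · (1.0000 − 1.0003) / (0.9000 − 1.0003) = -0.5064 · (-0.000300)/(-0.100300) = -0.001515

-0.0015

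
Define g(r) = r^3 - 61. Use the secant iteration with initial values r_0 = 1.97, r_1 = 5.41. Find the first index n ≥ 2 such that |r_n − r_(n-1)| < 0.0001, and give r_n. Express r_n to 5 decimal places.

g(1.97) = -53.3546270, g(5.41) = 97.3404210
r_2 = 5.4100000 − 97.3404210·(3.4400000)/(150.6950480) = 3.1879559;  |Δ| = 2.2220441
g(3.1879559) = -28.6006051
r_3 = 3.1879559 − (-28.6006051)·(-2.2220441)/(-125.9410261) = 3.6925715;  |Δ| = 0.5046156
g(3.6925715) = -10.6514778
r_4 = 3.6925715 − (-10.6514778)·(0.5046156)/(17.9491273) = 3.9920235;  |Δ| = 0.2994520
g(3.9920235) = 2.6178889
r_5 = 3.9920235 − 2.6178889·(0.2994520)/(13.2693667) = 3.9329451;  |Δ| = 0.0590783
g(3.9329451) = -0.1649792
r_6 = 3.9329451 − (-0.1649792)·(-0.0590783)/(-2.7828681) = 3.9364475;  |Δ| = 0.0035024
g(3.9364475) = -0.0023088
r_7 = 3.9364475 − (-0.0023088)·(0.0035024)/(0.1626704) = 3.9364972;  |Δ| = 0.0000497
|r_7 − r_6| = 0.0000497 < 0.0001

n = 7, r_n = 3.93650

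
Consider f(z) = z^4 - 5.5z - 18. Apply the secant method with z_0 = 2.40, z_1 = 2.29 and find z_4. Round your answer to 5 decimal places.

f(2.40) = 1.9776000, f(2.29) = -3.0944152
z_2 = 2.2900000 − (-3.0944152)·(2.2900000 − 2.4000000) / (-3.0944152 − 1.9776000) = 2.2900000 − (0.3403857)/(-5.0720152) = 2.3571105
f(2.3571105) = -0.0953043
z_3 = 2.3571105 − (-0.0953043)·(2.3571105 − 2.2900000) / (-0.0953043 − (-3.0944152)) = 2.3571105 − (-0.0063959)/(2.9991109) = 2.3592431
f(2.3592431) = 0.0048328
z_4 = 2.3592431 − 0.0048328·(2.3592431 − 2.3571105) / (0.0048328 − (-0.0953043)) = 2.3592431 − (0.0000103)/(0.1001371) = 2.3591402

2.35914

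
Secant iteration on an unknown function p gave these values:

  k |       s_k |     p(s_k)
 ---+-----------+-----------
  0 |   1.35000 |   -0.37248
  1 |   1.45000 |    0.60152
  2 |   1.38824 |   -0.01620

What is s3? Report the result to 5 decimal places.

1.38986

s3 = 1.38824 − (-0.01620)·(1.38824 − 1.45000) / (-0.01620 − 0.60152)
   = 1.38824 − (0.0010005)/(-0.6177200) = 1.3898597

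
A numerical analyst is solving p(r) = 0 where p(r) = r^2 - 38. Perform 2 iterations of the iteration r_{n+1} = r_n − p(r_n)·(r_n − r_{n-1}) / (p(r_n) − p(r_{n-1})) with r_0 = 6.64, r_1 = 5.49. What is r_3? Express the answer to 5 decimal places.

p(6.64) = 6.0896000, p(5.49) = -7.8599000
r_2 = 5.4900000 − (-7.8599000)·(5.4900000 − 6.6400000) / (-7.8599000 − 6.0896000) = 5.4900000 − (9.0388850)/(-13.9495000) = 6.1379720
p(6.1379720) = -0.3253001
r_3 = 6.1379720 − (-0.3253001)·(6.1379720 − 5.4900000) / (-0.3253001 − (-7.8599000)) = 6.1379720 − (-0.2107853)/(7.5345999) = 6.1659476

6.16595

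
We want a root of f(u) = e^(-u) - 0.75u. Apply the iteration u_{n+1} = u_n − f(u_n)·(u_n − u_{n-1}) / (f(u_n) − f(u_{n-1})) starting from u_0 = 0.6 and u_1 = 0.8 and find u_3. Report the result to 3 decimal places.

0.677

f(0.6) = 0.09881, f(0.8) = -0.15067
u_2 = 0.80000 − (-0.15067)·(0.80000 − 0.60000) / (-0.15067 − 0.09881) = 0.80000 − (-0.03013)/(-0.24948) = 0.67921
f(0.67921) = -0.00239
u_3 = 0.67921 − (-0.00239)·(0.67921 − 0.80000) / (-0.00239 − (-0.15067)) = 0.67921 − (0.00029)/(0.14828) = 0.67726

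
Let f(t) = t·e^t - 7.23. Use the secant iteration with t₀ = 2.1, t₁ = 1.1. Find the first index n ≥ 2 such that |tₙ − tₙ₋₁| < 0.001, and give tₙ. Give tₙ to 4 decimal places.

f(2.1) = 9.918957, f(1.1) = -3.925417
t₂ = 1.100000 − (-3.925417)·(-1.000000)/(-13.844374) = 1.383539;  |Δ| = 0.283539
f(1.383539) = -1.711073
t₃ = 1.383539 − (-1.711073)·(0.283539)/(2.214344) = 1.602636;  |Δ| = 0.219097
f(1.602636) = 0.728855
t₄ = 1.602636 − 0.728855·(0.219097)/(2.439929) = 1.537187;  |Δ| = 0.065449
f(1.537187) = -0.079794
t₅ = 1.537187 − (-0.079794)·(-0.065449)/(-0.808649) = 1.543645;  |Δ| = 0.006458
f(1.543645) = -0.003232
t₆ = 1.543645 − (-0.003232)·(0.006458)/(0.076561) = 1.543918;  |Δ| = 0.000273
|t₆ − t₅| = 0.000273 < 0.001

n = 6, tₙ = 1.5439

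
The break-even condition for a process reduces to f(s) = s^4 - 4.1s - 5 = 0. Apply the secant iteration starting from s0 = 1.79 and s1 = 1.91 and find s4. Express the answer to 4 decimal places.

1.8895

f(1.79) = -2.072743, f(1.91) = 0.477634
s2 = 1.910000 − 0.477634·(1.910000 − 1.790000) / (0.477634 − (-2.072743)) = 1.910000 − (0.057316)/(2.550377) = 1.887526
f(1.887526) = -0.045628
s3 = 1.887526 − (-0.045628)·(1.887526 − 1.910000) / (-0.045628 − 0.477634) = 1.887526 − (0.001025)/(-0.523261) = 1.889486
f(1.889486) = -0.000867
s4 = 1.889486 − (-0.000867)·(1.889486 − 1.887526) / (-0.000867 − (-0.045628)) = 1.889486 − (-0.000002)/(0.044761) = 1.889524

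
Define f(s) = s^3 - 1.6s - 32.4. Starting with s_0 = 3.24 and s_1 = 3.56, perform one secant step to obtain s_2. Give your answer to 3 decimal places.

f(3.24) = -3.57178, f(3.56) = 7.02202
s_2 = 3.56000 − 7.02202·(3.56000 − 3.24000) / (7.02202 − (-3.57178)) = 3.56000 − (2.24705)/(10.59379) = 3.34789

3.348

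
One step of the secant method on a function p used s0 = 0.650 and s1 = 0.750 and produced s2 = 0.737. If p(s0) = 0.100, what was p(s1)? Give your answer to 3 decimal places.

The secant line through (0.650, 0.100) and (0.750, p(s1)) crosses zero at s2 = 0.737.
So (0.650, 0.100), (0.750, p(s1)), (0.737, 0) are collinear:
p(s1) = 0.100 · (0.750 − 0.737) / (0.650 − 0.737) = 0.100 · (0.01300)/(-0.08700) = -0.01494

-0.015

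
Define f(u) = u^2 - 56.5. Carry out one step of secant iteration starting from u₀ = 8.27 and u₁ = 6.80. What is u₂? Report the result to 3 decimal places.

7.481

f(8.27) = 11.89290, f(6.80) = -10.26000
u₂ = 6.80000 − (-10.26000)·(6.80000 − 8.27000) / (-10.26000 − 11.89290) = 6.80000 − (15.08220)/(-22.15290) = 7.48082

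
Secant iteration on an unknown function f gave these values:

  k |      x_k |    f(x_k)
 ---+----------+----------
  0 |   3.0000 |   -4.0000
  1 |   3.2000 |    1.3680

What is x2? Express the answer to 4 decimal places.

3.1490

x2 = 3.2000 − 1.3680·(3.2000 − 3.0000) / (1.3680 − (-4.0000))
   = 3.2000 − (0.273600)/(5.368000) = 3.149031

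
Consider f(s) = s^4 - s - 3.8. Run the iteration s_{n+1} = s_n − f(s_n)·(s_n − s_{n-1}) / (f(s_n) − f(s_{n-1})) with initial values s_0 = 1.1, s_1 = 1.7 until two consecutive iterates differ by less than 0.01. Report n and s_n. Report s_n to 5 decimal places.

n = 5, s_n = 1.51859

f(1.1) = -3.4359000, f(1.7) = 2.8521000
s_2 = 1.7000000 − 2.8521000·(0.6000000)/(6.2880000) = 1.4278531;  |Δ| = 0.2721469
f(1.4278531) = -1.0712930
s_3 = 1.4278531 − (-1.0712930)·(-0.2721469)/(-3.9233930) = 1.5021635;  |Δ| = 0.0743105
f(1.5021635) = -0.2103929
s_4 = 1.5021635 − (-0.2103929)·(0.0743105)/(0.8609001) = 1.5203240;  |Δ| = 0.0181605
f(1.5203240) = 0.0221773
s_5 = 1.5203240 − 0.0221773·(0.0181605)/(0.2325701) = 1.5185923;  |Δ| = 0.0017317
|s_5 − s_4| = 0.0017317 < 0.01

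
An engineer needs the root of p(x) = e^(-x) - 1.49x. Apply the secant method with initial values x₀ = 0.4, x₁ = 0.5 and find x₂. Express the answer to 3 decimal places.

0.435

p(0.4) = 0.07432, p(0.5) = -0.13847
x₂ = 0.50000 − (-0.13847)·(0.50000 − 0.40000) / (-0.13847 − 0.07432) = 0.50000 − (-0.01385)/(-0.21279) = 0.43493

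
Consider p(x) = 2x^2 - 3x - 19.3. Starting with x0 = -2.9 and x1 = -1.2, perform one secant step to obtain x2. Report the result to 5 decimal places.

p(-2.9) = 6.2200000, p(-1.2) = -12.8200000
x2 = -1.2000000 − (-12.8200000)·(-1.2000000 − (-2.9000000)) / (-12.8200000 − 6.2200000) = -1.2000000 − (-21.7940000)/(-19.0400000) = -2.3446429

-2.34464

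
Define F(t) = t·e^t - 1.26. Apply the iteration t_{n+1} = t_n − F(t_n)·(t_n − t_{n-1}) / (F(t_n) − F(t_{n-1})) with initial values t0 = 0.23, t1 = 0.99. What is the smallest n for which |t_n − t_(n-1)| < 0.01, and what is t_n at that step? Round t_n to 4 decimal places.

F(0.23) = -0.970522, F(0.99) = 1.404322
t2 = 0.990000 − 1.404322·(0.760000)/(2.374844) = 0.540587;  |Δ| = 0.449413
F(0.540587) = -0.331803
t3 = 0.540587 − (-0.331803)·(-0.449413)/(-1.736125) = 0.626478;  |Δ| = 0.085890
F(0.626478) = -0.087854
t4 = 0.626478 − (-0.087854)·(0.085890)/(0.243949) = 0.657410;  |Δ| = 0.030932
F(0.657410) = 0.008661
t5 = 0.657410 − 0.008661·(0.030932)/(0.096516) = 0.654634;  |Δ| = 0.002776
|t5 − t4| = 0.002776 < 0.01

n = 5, t_n = 0.6546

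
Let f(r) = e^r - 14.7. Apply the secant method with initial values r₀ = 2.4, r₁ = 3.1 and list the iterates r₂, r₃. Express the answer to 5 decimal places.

f(2.4) = -3.6768236, f(3.1) = 7.4979513
r₂ = 3.1000000 − 7.4979513·(3.1000000 − 2.4000000) / (7.4979513 − (-3.6768236)) = 3.1000000 − (5.2485659)/(11.1747749) = 2.6303202
f(2.6303202) = -0.8217868
r₃ = 2.6303202 − (-0.8217868)·(2.6303202 − 3.1000000) / (-0.8217868 − 7.4979513) = 2.6303202 − (0.3859767)/(-8.3197381) = 2.6767131

2.63032, 2.67671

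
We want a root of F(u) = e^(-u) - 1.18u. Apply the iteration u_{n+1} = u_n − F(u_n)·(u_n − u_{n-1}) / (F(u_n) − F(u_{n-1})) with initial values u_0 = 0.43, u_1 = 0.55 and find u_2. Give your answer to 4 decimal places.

0.5098

F(0.43) = 0.143109, F(0.55) = -0.072050
u_2 = 0.550000 − (-0.072050)·(0.550000 − 0.430000) / (-0.072050 − 0.143109) = 0.550000 − (-0.008646)/(-0.215159) = 0.509816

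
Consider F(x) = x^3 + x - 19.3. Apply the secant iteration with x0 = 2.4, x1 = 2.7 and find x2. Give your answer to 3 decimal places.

2.550

F(2.4) = -3.07600, F(2.7) = 3.08300
x2 = 2.70000 − 3.08300·(2.70000 − 2.40000) / (3.08300 − (-3.07600)) = 2.70000 − (0.92490)/(6.15900) = 2.54983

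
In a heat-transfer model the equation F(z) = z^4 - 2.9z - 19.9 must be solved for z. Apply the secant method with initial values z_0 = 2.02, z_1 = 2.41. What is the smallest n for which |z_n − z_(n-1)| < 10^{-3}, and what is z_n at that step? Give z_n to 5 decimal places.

n = 5, z_n = 2.26842

F(2.02) = -9.1083358, F(2.41) = 6.8450256
z_2 = 2.4100000 − 6.8450256·(0.3900000)/(15.9533615) = 2.2426647;  |Δ| = 0.1673353
F(2.2426647) = -1.1074037
z_3 = 2.2426647 − (-1.1074037)·(-0.1673353)/(-7.9524293) = 2.2659668;  |Δ| = 0.0233020
F(2.2659668) = -0.1071315
z_4 = 2.2659668 − (-0.1071315)·(0.0233020)/(1.0002722) = 2.2684625;  |Δ| = 0.0024957
F(2.2684625) = 0.0019714
z_5 = 2.2684625 − 0.0019714·(0.0024957)/(0.1091029) = 2.2684174;  |Δ| = 0.0000451
|z_5 − z_4| = 0.0000451 < 10^{-3}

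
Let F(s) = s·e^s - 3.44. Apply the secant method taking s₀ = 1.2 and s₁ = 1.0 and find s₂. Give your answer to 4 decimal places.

1.1140

F(1.2) = 0.544140, F(1.0) = -0.721718
s₂ = 1.000000 − (-0.721718)·(1.000000 − 1.200000) / (-0.721718 − 0.544140) = 1.000000 − (0.144344)/(-1.265858) = 1.114028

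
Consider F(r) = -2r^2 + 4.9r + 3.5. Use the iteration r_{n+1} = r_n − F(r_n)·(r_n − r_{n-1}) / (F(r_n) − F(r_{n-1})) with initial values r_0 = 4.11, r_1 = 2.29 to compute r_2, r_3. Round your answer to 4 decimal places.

2.8258, 3.0839

F(4.11) = -10.145200, F(2.29) = 4.232800
r_2 = 2.290000 − 4.232800·(2.290000 − 4.110000) / (4.232800 − (-10.145200)) = 2.290000 − (-7.703696)/(14.378000) = 2.825797
F(2.825797) = 1.376145
r_3 = 2.825797 − 1.376145·(2.825797 − 2.290000) / (1.376145 − 4.232800) = 2.825797 − (0.737335)/(-2.856655) = 3.083909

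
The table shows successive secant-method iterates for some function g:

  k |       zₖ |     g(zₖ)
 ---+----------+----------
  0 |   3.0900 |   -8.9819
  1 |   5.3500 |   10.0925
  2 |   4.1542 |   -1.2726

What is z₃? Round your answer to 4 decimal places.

z₃ = 4.1542 − (-1.2726)·(4.1542 − 5.3500) / (-1.2726 − 10.0925)
   = 4.1542 − (1.521775)/(-11.365100) = 4.288099

4.2881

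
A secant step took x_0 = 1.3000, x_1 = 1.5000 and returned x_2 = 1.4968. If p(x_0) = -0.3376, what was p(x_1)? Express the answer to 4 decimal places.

0.0055

The secant line through (1.3000, -0.3376) and (1.5000, p(x_1)) crosses zero at x_2 = 1.4968.
So (1.3000, -0.3376), (1.5000, p(x_1)), (1.4968, 0) are collinear:
p(x_1) = -0.3376 · (1.5000 − 1.4968) / (1.3000 − 1.4968) = -0.3376 · (0.003200)/(-0.196800) = 0.005489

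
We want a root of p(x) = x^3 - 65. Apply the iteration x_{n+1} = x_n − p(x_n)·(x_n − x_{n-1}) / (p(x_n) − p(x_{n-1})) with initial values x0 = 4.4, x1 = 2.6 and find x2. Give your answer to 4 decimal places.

p(4.4) = 20.184000, p(2.6) = -47.424000
x2 = 2.600000 − (-47.424000)·(2.600000 − 4.400000) / (-47.424000 − 20.184000) = 2.600000 − (85.363200)/(-67.608000) = 3.862620

3.8626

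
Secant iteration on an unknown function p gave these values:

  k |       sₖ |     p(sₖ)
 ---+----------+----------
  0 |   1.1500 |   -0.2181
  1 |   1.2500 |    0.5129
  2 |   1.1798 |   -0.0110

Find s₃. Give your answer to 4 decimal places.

1.1813

s₃ = 1.1798 − (-0.0110)·(1.1798 − 1.2500) / (-0.0110 − 0.5129)
   = 1.1798 − (0.000772)/(-0.523900) = 1.181274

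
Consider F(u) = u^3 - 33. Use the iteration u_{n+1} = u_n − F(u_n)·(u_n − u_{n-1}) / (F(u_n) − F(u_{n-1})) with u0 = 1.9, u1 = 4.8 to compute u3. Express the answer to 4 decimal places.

2.9781

F(1.9) = -26.141000, F(4.8) = 77.592000
u2 = 4.800000 − 77.592000·(4.800000 − 1.900000) / (77.592000 − (-26.141000)) = 4.800000 − (225.016800)/(103.733000) = 2.630808
F(2.630808) = -14.791783
u3 = 2.630808 − (-14.791783)·(2.630808 − 4.800000) / (-14.791783 − 77.592000) = 2.630808 − (32.086217)/(-92.383783) = 2.978122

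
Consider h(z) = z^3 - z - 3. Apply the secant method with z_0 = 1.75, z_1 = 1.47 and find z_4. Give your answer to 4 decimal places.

h(1.75) = 0.609375, h(1.47) = -1.293477
z_2 = 1.470000 − (-1.293477)·(1.470000 − 1.750000) / (-1.293477 − 0.609375) = 1.470000 − (0.362174)/(-1.902852) = 1.660332
h(1.660332) = -0.083291
z_3 = 1.660332 − (-0.083291)·(1.660332 − 1.470000) / (-0.083291 − (-1.293477)) = 1.660332 − (-0.015853)/(1.210186) = 1.673432
h(1.673432) = 0.012801
z_4 = 1.673432 − 0.012801·(1.673432 − 1.660332) / (0.012801 − (-0.083291)) = 1.673432 − (0.000168)/(0.096093) = 1.671686

1.6717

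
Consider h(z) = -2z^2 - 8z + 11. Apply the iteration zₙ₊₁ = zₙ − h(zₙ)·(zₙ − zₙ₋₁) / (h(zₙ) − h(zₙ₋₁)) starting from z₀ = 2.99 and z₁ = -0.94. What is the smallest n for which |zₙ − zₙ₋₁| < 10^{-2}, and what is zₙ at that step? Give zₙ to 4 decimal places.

h(2.99) = -30.800200, h(-0.94) = 16.752800
z₂ = -0.940000 − 16.752800·(-3.930000)/(47.553000) = 0.444529;  |Δ| = 1.384529
h(0.444529) = 7.048557
z₃ = 0.444529 − 7.048557·(1.384529)/(-9.704243) = 1.450164;  |Δ| = 1.005635
h(1.450164) = -4.807268
z₄ = 1.450164 − (-4.807268)·(1.005635)/(-11.855824) = 1.042402;  |Δ| = 0.407762
h(1.042402) = 0.487580
z₅ = 1.042402 − 0.487580·(-0.407762)/(5.294848) = 1.079951;  |Δ| = 0.037549
h(1.079951) = 0.027802
z₆ = 1.079951 − 0.027802·(0.037549)/(-0.459778) = 1.082222;  |Δ| = 0.002271
|z₆ − z₅| = 0.002271 < 10^{-2}

n = 6, zₙ = 1.0822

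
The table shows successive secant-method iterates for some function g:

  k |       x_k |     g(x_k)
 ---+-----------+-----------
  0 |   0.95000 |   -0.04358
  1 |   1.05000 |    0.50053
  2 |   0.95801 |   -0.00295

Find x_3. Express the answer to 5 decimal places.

0.95855

x_3 = 0.95801 − (-0.00295)·(0.95801 − 1.05000) / (-0.00295 − 0.50053)
   = 0.95801 − (0.0002714)/(-0.5034800) = 0.9585490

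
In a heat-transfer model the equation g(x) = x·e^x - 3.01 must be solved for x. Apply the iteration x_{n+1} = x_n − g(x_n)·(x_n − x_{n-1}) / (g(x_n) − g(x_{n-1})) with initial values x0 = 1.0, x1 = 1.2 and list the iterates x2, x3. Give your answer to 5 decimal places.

1.04609, 1.05103

g(1.0) = -0.2917182, g(1.2) = 0.9741403
x2 = 1.2000000 − 0.9741403·(1.2000000 − 1.0000000) / (0.9741403 − (-0.2917182)) = 1.2000000 − (0.1948281)/(1.2658585) = 1.0460902
g(1.0460902) = -0.0323043
x3 = 1.0460902 − (-0.0323043)·(1.0460902 − 1.2000000) / (-0.0323043 − 0.9741403) = 1.0460902 − (0.0049720)/(-1.0064446) = 1.0510303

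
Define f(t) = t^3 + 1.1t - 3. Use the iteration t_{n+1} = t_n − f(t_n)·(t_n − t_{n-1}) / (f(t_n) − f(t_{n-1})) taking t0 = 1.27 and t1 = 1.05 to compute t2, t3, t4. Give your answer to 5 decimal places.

1.18350, 1.19185, 1.19109

f(1.27) = 0.4453830, f(1.05) = -0.6873750
t2 = 1.0500000 − (-0.6873750)·(1.0500000 − 1.2700000) / (-0.6873750 − 0.4453830) = 1.0500000 − (0.1512225)/(-1.1327580) = 1.1834994
f(1.1834994) = -0.0404576
t3 = 1.1834994 − (-0.0404576)·(1.1834994 − 1.0500000) / (-0.0404576 − (-0.6873750)) = 1.1834994 − (-0.0054011)/(0.6469174) = 1.1918483
f(1.1918483) = 0.0040566
t4 = 1.1918483 − 0.0040566·(1.1918483 − 1.1834994) / (0.0040566 − (-0.0404576)) = 1.1918483 − (0.0000339)/(0.0445142) = 1.1910875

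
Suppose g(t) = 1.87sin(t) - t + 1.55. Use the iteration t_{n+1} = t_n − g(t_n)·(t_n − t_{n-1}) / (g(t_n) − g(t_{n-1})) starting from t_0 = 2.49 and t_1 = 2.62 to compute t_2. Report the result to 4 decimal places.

g(2.49) = 0.194068, g(2.62) = -0.138251
t_2 = 2.620000 − (-0.138251)·(2.620000 − 2.490000) / (-0.138251 − 0.194068) = 2.620000 − (-0.017973)/(-0.332319) = 2.565918

2.5659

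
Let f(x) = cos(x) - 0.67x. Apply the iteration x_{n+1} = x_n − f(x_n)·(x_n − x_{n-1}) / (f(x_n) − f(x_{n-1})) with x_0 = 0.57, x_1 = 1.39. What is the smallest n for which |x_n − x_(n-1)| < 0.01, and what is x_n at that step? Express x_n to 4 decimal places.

n = 4, x_n = 0.9128

f(0.57) = 0.460001, f(1.39) = -0.751487
x_2 = 1.390000 − (-0.751487)·(0.820000)/(-1.211488) = 0.881353;  |Δ| = 0.508647
f(0.881353) = 0.045601
x_3 = 0.881353 − 0.045601·(-0.508647)/(0.797088) = 0.910453;  |Δ| = 0.029099
f(0.910453) = 0.003385
x_4 = 0.910453 − 0.003385·(0.029099)/(-0.042216) = 0.912786;  |Δ| = 0.002333
|x_4 − x_3| = 0.002333 < 0.01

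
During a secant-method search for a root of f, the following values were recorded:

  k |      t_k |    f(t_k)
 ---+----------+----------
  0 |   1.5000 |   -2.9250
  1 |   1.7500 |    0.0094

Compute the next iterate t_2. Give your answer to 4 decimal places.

1.7492

t_2 = 1.7500 − 0.0094·(1.7500 − 1.5000) / (0.0094 − (-2.9250))
   = 1.7500 − (0.002350)/(2.934400) = 1.749199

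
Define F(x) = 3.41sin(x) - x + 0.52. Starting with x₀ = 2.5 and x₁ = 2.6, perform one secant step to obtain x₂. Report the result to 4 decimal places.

2.5159

F(2.5) = 0.060790, F(2.6) = -0.322140
x₂ = 2.600000 − (-0.322140)·(2.600000 − 2.500000) / (-0.322140 − 0.060790) = 2.600000 − (-0.032214)/(-0.382930) = 2.515875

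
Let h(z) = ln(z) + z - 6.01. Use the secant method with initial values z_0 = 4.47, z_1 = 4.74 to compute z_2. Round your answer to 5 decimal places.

4.50501

h(4.47) = -0.0426116, h(4.74) = 0.2860371
z_2 = 4.7400000 − 0.2860371·(4.7400000 − 4.4700000) / (0.2860371 − (-0.0426116)) = 4.7400000 − (0.0772300)/(0.3286487) = 4.5050074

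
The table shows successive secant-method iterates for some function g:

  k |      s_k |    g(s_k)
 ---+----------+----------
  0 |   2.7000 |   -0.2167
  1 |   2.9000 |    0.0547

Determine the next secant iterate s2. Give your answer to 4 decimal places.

2.8597

s2 = 2.9000 − 0.0547·(2.9000 − 2.7000) / (0.0547 − (-0.2167))
   = 2.9000 − (0.010940)/(0.271400) = 2.859690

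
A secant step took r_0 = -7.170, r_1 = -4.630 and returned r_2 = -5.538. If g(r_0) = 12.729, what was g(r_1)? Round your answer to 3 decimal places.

-7.082

The secant line through (-7.170, 12.729) and (-4.630, g(r_1)) crosses zero at r_2 = -5.538.
So (-7.170, 12.729), (-4.630, g(r_1)), (-5.538, 0) are collinear:
g(r_1) = 12.729 · (-4.630 − (-5.538)) / (-7.170 − (-5.538)) = 12.729 · (0.90800)/(-1.63200) = -7.08207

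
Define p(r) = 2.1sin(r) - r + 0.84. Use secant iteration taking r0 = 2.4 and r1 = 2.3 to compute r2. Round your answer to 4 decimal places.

p(2.4) = -0.141527, p(2.3) = 0.105981
r2 = 2.300000 − 0.105981·(2.300000 − 2.400000) / (0.105981 − (-0.141527)) = 2.300000 − (-0.010598)/(0.247508) = 2.342819

2.3428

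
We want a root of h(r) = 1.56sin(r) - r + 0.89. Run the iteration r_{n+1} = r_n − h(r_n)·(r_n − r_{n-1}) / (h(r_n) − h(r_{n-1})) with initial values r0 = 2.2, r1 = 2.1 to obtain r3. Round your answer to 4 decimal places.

2.1744

h(2.2) = -0.048746, h(2.1) = 0.136607
r2 = 2.100000 − 0.136607·(2.100000 − 2.200000) / (0.136607 − (-0.048746)) = 2.100000 − (-0.013661)/(0.185352) = 2.173701
h(2.173701) = 0.001258
r3 = 2.173701 − 0.001258·(2.173701 − 2.100000) / (0.001258 − 0.136607) = 2.173701 − (0.000093)/(-0.135348) = 2.174386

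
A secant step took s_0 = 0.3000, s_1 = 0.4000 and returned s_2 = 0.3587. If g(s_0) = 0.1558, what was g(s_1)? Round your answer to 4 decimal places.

-0.1096

The secant line through (0.3000, 0.1558) and (0.4000, g(s_1)) crosses zero at s_2 = 0.3587.
So (0.3000, 0.1558), (0.4000, g(s_1)), (0.3587, 0) are collinear:
g(s_1) = 0.1558 · (0.4000 − 0.3587) / (0.3000 − 0.3587) = 0.1558 · (0.041300)/(-0.058700) = -0.109617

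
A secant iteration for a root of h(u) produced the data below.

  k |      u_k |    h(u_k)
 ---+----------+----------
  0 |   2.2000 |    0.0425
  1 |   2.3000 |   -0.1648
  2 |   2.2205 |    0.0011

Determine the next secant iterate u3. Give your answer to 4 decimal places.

u3 = 2.2205 − 0.0011·(2.2205 − 2.3000) / (0.0011 − (-0.1648))
   = 2.2205 − (-0.000087)/(0.165900) = 2.221027

2.2210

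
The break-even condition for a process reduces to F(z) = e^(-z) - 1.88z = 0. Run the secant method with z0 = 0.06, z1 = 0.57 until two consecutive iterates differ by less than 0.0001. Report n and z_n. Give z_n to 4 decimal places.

F(0.06) = 0.828965, F(0.57) = -0.506075
z2 = 0.570000 − (-0.506075)·(0.510000)/(-1.335039) = 0.376674;  |Δ| = 0.193326
F(0.376674) = -0.022007
z3 = 0.376674 − (-0.022007)·(-0.193326)/(0.484068) = 0.367885;  |Δ| = 0.008789
F(0.367885) = 0.000574
z4 = 0.367885 − 0.000574·(-0.008789)/(0.022581) = 0.368108;  |Δ| = 0.000223
F(0.368108) = -0.000001
z5 = 0.368108 − (-0.000001)·(0.000223)/(-0.000574) = 0.368108;  |Δ| = 0.000000
|z5 − z4| = 0.000000 < 0.0001

n = 5, z_n = 0.3681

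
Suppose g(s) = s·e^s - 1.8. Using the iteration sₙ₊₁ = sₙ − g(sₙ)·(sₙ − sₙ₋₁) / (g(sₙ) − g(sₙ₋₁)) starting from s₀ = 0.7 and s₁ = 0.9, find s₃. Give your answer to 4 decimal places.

g(0.7) = -0.390373, g(0.9) = 0.413643
s₂ = 0.900000 − 0.413643·(0.900000 − 0.700000) / (0.413643 − (-0.390373)) = 0.900000 − (0.082729)/(0.804016) = 0.797106
g(0.797106) = -0.031135
s₃ = 0.797106 − (-0.031135)·(0.797106 − 0.900000) / (-0.031135 − 0.413643) = 0.797106 − (0.003204)/(-0.444778) = 0.804309

0.8043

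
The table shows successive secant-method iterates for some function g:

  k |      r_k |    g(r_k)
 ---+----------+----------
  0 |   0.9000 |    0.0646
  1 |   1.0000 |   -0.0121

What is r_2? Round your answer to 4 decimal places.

r_2 = 1.0000 − (-0.0121)·(1.0000 − 0.9000) / (-0.0121 − 0.0646)
   = 1.0000 − (-0.001210)/(-0.076700) = 0.984224

0.9842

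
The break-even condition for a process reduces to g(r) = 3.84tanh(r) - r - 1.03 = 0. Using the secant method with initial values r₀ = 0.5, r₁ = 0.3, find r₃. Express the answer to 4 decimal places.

0.3876

g(0.5) = 0.244530, g(0.3) = -0.211360
r₂ = 0.300000 − (-0.211360)·(0.300000 − 0.500000) / (-0.211360 − 0.244530) = 0.300000 − (0.042272)/(-0.455889) = 0.392724
g(0.392724) = 0.012308
r₃ = 0.392724 − 0.012308·(0.392724 − 0.300000) / (0.012308 − (-0.211360)) = 0.392724 − (0.001141)/(0.223667) = 0.387622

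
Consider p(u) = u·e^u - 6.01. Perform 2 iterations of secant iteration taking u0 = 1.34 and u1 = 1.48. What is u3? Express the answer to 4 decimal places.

1.4333

p(1.34) = -0.892482, p(1.48) = 0.491560
u2 = 1.480000 − 0.491560·(1.480000 − 1.340000) / (0.491560 − (-0.892482)) = 1.480000 − (0.068818)/(1.384041) = 1.430277
p(1.430277) = -0.031644
u3 = 1.430277 − (-0.031644)·(1.430277 − 1.480000) / (-0.031644 − 0.491560) = 1.430277 − (0.001573)/(-0.523204) = 1.433285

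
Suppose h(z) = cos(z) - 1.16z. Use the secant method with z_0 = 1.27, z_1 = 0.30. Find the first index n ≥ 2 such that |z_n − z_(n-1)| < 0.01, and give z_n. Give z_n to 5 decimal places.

h(1.27) = -1.1769191, h(0.30) = 0.6073365
z_2 = 0.3000000 − 0.6073365·(-0.9700000)/(1.7842556) = 0.6301749;  |Δ| = 0.3301749
h(0.6301749) = 0.0769216
z_3 = 0.6301749 − 0.0769216·(0.3301749)/(-0.5304149) = 0.6780574;  |Δ| = 0.0478825
h(0.6780574) = -0.0077538
z_4 = 0.6780574 − (-0.0077538)·(0.0478825)/(-0.0846754) = 0.6736727;  |Δ| = 0.0043846
|z_4 − z_3| = 0.0043846 < 0.01

n = 4, z_n = 0.67367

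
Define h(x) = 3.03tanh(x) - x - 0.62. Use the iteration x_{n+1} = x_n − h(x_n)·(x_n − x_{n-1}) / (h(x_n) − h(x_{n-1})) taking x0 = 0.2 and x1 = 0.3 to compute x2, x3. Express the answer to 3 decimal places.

h(0.2) = -0.22195, h(0.3) = -0.03732
x2 = 0.30000 − (-0.03732)·(0.30000 − 0.20000) / (-0.03732 − (-0.22195)) = 0.30000 − (-0.00373)/(0.18463) = 0.32021
h(0.32021) = -0.00182
x3 = 0.32021 − (-0.00182)·(0.32021 − 0.30000) / (-0.00182 − (-0.03732)) = 0.32021 − (-0.00004)/(0.03550) = 0.32125

0.320, 0.321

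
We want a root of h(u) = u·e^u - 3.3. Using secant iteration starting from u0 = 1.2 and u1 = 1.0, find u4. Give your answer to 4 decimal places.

h(1.2) = 0.684140, h(1.0) = -0.581718
u2 = 1.000000 − (-0.581718)·(1.000000 − 1.200000) / (-0.581718 − 0.684140) = 1.000000 − (0.116344)/(-1.265858) = 1.091909
h(1.091909) = -0.046158
u3 = 1.091909 − (-0.046158)·(1.091909 − 1.000000) / (-0.046158 − (-0.581718)) = 1.091909 − (-0.004242)/(0.535560) = 1.099830
h(1.099830) = 0.003512
u4 = 1.099830 − 0.003512·(1.099830 − 1.091909) / (0.003512 − (-0.046158)) = 1.099830 − (0.000028)/(0.049670) = 1.099270

1.0993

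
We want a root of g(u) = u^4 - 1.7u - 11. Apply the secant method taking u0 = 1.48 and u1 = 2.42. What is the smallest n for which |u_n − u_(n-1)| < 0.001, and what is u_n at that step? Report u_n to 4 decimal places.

g(1.48) = -8.718148, g(2.42) = 19.183421
u2 = 2.420000 − 19.183421·(0.940000)/(27.901569) = 1.773713;  |Δ| = 0.646287
g(1.773713) = -4.117628
u3 = 1.773713 − (-4.117628)·(-0.646287)/(-23.301049) = 1.887921;  |Δ| = 0.114208
g(1.887921) = -1.505610
u4 = 1.887921 − (-1.505610)·(0.114208)/(2.612018) = 1.953753;  |Δ| = 0.065831
g(1.953753) = 0.249253
u5 = 1.953753 − 0.249253·(0.065831)/(1.754864) = 1.944402;  |Δ| = 0.009350
g(1.944402) = -0.011788
u6 = 1.944402 − (-0.011788)·(-0.009350)/(-0.261041) = 1.944825;  |Δ| = 0.000422
|u6 − u5| = 0.000422 < 0.001

n = 6, u_n = 1.9448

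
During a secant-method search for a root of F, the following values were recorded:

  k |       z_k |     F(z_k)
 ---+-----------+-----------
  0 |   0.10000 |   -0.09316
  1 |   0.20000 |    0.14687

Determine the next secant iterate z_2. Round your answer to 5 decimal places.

0.13881

z_2 = 0.20000 − 0.14687·(0.20000 − 0.10000) / (0.14687 − (-0.09316))
   = 0.20000 − (0.0146870)/(0.2400300) = 0.1388118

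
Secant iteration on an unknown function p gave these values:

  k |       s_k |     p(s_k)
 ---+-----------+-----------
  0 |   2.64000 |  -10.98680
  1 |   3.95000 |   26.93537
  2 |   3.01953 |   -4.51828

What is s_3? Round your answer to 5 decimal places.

3.15319

s_3 = 3.01953 − (-4.51828)·(3.01953 − 3.95000) / (-4.51828 − 26.93537)
   = 3.01953 − (4.2041240)/(-31.4536500) = 3.1531909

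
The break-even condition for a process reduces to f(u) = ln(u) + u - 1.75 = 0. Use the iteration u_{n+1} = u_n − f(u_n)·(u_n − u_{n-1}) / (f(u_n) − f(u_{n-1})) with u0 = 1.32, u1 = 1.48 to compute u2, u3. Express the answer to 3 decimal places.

1.409, 1.408

f(1.32) = -0.15237, f(1.48) = 0.12204
u2 = 1.48000 − 0.12204·(1.48000 − 1.32000) / (0.12204 − (-0.15237)) = 1.48000 − (0.01953)/(0.27441) = 1.40884
f(1.40884) = 0.00161
u3 = 1.40884 − 0.00161·(1.40884 − 1.48000) / (0.00161 − 0.12204) = 1.40884 − (-0.00011)/(-0.12043) = 1.40789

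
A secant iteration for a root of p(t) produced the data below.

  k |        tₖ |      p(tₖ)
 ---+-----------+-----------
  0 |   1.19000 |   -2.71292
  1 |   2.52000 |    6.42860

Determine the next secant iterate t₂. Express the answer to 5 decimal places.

t₂ = 2.52000 − 6.42860·(2.52000 − 1.19000) / (6.42860 − (-2.71292))
   = 2.52000 − (8.5500380)/(9.1415200) = 1.5847028

1.58470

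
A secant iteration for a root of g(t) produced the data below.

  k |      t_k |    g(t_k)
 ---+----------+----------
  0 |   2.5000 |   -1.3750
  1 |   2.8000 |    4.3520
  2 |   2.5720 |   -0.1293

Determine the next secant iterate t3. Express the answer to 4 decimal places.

2.5786

t3 = 2.5720 − (-0.1293)·(2.5720 − 2.8000) / (-0.1293 − 4.3520)
   = 2.5720 − (0.029480)/(-4.481300) = 2.578579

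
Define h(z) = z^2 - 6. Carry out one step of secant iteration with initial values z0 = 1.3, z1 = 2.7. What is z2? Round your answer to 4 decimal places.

h(1.3) = -4.310000, h(2.7) = 1.290000
z2 = 2.700000 − 1.290000·(2.700000 − 1.300000) / (1.290000 − (-4.310000)) = 2.700000 − (1.806000)/(5.600000) = 2.377500

2.3775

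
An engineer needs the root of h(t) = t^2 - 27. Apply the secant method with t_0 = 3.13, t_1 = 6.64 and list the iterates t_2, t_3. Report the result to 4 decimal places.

4.8908, 5.1579

h(3.13) = -17.203100, h(6.64) = 17.089600
t_2 = 6.640000 − 17.089600·(6.640000 − 3.130000) / (17.089600 − (-17.203100)) = 6.640000 − (59.984496)/(34.292700) = 4.890809
h(4.890809) = -3.079991
t_3 = 4.890809 − (-3.079991)·(4.890809 − 6.640000) / (-3.079991 − 17.089600) = 4.890809 − (5.387494)/(-20.169591) = 5.157918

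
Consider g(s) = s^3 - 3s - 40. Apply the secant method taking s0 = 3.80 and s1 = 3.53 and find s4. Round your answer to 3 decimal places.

3.712

g(3.80) = 3.47200, g(3.53) = -6.60302
s2 = 3.53000 − (-6.60302)·(3.53000 − 3.80000) / (-6.60302 − 3.47200) = 3.53000 − (1.78282)/(-10.07502) = 3.70695
g(3.70695) = -0.18172
s3 = 3.70695 − (-0.18172)·(3.70695 − 3.53000) / (-0.18172 − (-6.60302)) = 3.70695 − (-0.03216)/(6.42130) = 3.71196
g(3.71196) = 0.00998
s4 = 3.71196 − 0.00998·(3.71196 − 3.70695) / (0.00998 − (-0.18172)) = 3.71196 − (0.00005)/(0.19170) = 3.71170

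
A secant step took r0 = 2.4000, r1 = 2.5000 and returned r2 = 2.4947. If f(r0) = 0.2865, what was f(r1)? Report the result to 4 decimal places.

The secant line through (2.4000, 0.2865) and (2.5000, f(r1)) crosses zero at r2 = 2.4947.
So (2.4000, 0.2865), (2.5000, f(r1)), (2.4947, 0) are collinear:
f(r1) = 0.2865 · (2.5000 − 2.4947) / (2.4000 − 2.4947) = 0.2865 · (0.005300)/(-0.094700) = -0.016034

-0.0160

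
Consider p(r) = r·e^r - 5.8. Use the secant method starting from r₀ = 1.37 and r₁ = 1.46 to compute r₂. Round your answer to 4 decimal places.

p(1.37) = -0.408570, p(1.46) = 0.486701
r₂ = 1.460000 − 0.486701·(1.460000 − 1.370000) / (0.486701 − (-0.408570)) = 1.460000 − (0.043803)/(0.895270) = 1.411073

1.4111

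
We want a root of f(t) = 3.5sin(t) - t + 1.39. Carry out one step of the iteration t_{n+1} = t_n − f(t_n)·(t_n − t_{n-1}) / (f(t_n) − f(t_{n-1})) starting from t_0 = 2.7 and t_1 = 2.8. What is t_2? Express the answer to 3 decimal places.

f(2.7) = 0.18583, f(2.8) = -0.23754
t_2 = 2.80000 − (-0.23754)·(2.80000 − 2.70000) / (-0.23754 − 0.18583) = 2.80000 − (-0.02375)/(-0.42337) = 2.74389

2.744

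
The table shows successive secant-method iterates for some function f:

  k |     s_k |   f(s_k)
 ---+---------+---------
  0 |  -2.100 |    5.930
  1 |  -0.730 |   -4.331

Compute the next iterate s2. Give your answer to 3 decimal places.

s2 = -0.730 − (-4.331)·(-0.730 − (-2.100)) / (-4.331 − 5.930)
   = -0.730 − (-5.93347)/(-10.26100) = -1.30825

-1.308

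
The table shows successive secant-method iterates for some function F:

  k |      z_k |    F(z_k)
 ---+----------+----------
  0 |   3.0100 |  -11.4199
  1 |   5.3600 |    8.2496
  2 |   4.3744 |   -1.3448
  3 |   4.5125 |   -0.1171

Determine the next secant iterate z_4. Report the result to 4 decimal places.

4.5257

z_4 = 4.5125 − (-0.1171)·(4.5125 − 4.3744) / (-0.1171 − (-1.3448))
   = 4.5125 − (-0.016172)/(1.227700) = 4.525672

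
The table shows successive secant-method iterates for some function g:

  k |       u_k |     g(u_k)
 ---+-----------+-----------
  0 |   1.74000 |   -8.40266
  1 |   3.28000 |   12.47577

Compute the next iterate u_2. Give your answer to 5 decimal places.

2.35978

u_2 = 3.28000 − 12.47577·(3.28000 − 1.74000) / (12.47577 − (-8.40266))
   = 3.28000 − (19.2126858)/(20.8784300) = 2.3597830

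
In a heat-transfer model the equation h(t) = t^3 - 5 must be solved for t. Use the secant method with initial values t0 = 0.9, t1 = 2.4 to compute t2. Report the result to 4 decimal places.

1.3892

h(0.9) = -4.271000, h(2.4) = 8.824000
t2 = 2.400000 − 8.824000·(2.400000 − 0.900000) / (8.824000 − (-4.271000)) = 2.400000 − (13.236000)/(13.095000) = 1.389233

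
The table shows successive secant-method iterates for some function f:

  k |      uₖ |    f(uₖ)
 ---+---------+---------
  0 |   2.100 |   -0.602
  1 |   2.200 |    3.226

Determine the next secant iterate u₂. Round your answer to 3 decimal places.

u₂ = 2.200 − 3.226·(2.200 − 2.100) / (3.226 − (-0.602))
   = 2.200 − (0.32260)/(3.82800) = 2.11573

2.116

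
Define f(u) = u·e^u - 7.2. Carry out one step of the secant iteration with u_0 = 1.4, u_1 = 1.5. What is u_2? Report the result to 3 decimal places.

f(1.4) = -1.52272, f(1.5) = -0.47747
u_2 = 1.50000 − (-0.47747)·(1.50000 − 1.40000) / (-0.47747 − (-1.52272)) = 1.50000 − (-0.04775)/(1.04525) = 1.54568

1.546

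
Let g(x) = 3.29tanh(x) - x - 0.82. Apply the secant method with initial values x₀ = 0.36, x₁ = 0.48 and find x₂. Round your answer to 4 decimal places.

g(0.36) = -0.044246, g(0.48) = 0.168141
x₂ = 0.480000 − 0.168141·(0.480000 − 0.360000) / (0.168141 − (-0.044246)) = 0.480000 − (0.020177)/(0.212387) = 0.384999

0.3850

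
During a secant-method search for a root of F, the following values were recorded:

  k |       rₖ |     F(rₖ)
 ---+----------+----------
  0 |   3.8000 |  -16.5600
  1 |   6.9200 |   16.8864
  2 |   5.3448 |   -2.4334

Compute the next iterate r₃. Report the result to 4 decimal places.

5.5432

r₃ = 5.3448 − (-2.4334)·(5.3448 − 6.9200) / (-2.4334 − 16.8864)
   = 5.3448 − (3.833092)/(-19.319800) = 5.543202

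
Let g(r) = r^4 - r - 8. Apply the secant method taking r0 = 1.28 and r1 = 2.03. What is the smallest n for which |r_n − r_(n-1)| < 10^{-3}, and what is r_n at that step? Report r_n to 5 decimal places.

g(1.28) = -6.5956454, g(2.03) = 6.9518168
r2 = 2.0300000 − 6.9518168·(0.7500000)/(13.5474622) = 1.6451410;  |Δ| = 0.3848590
g(1.6451410) = -2.3200586
r3 = 1.6451410 − (-2.3200586)·(-0.3848590)/(-9.2718754) = 1.7414425;  |Δ| = 0.0963015
g(1.7414425) = -0.5446464
r4 = 1.7414425 − (-0.5446464)·(0.0963015)/(1.7754122) = 1.7709851;  |Δ| = 0.0295426
g(1.7709851) = 0.0659456
r5 = 1.7709851 − 0.0659456·(0.0295426)/(0.6105921) = 1.7677944;  |Δ| = 0.0031907
g(1.7677944) = -0.0015628
r6 = 1.7677944 − (-0.0015628)·(-0.0031907)/(-0.0675085) = 1.7678683;  |Δ| = 0.0000739
|r6 − r5| = 0.0000739 < 10^{-3}

n = 6, r_n = 1.76787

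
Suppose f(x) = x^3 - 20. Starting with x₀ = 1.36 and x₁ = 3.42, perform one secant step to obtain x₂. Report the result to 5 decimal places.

f(1.36) = -17.4845440, f(3.42) = 20.0016880
x₂ = 3.4200000 − 20.0016880·(3.4200000 − 1.3600000) / (20.0016880 − (-17.4845440)) = 3.4200000 − (41.2034773)/(37.4862320) = 2.3208371

2.32084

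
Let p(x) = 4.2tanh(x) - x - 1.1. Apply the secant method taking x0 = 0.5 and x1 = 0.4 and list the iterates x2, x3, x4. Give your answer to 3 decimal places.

0.361, 0.364, 0.364

p(0.5) = 0.34089, p(0.4) = 0.09579
x2 = 0.40000 − 0.09579·(0.40000 − 0.50000) / (0.09579 − 0.34089) = 0.40000 − (-0.00958)/(-0.24511) = 0.36092
p(0.36092) = -0.00762
x3 = 0.36092 − (-0.00762)·(0.36092 − 0.40000) / (-0.00762 − 0.09579) = 0.36092 − (0.00030)/(-0.10340) = 0.36380
p(0.36380) = 0.00014
x4 = 0.36380 − 0.00014·(0.36380 − 0.36092) / (0.00014 − (-0.00762)) = 0.36380 − (0.00000)/(0.00775) = 0.36375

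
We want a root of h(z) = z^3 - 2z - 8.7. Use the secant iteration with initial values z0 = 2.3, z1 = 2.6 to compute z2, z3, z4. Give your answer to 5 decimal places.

h(2.3) = -1.1330000, h(2.6) = 3.6760000
z2 = 2.6000000 − 3.6760000·(2.6000000 − 2.3000000) / (3.6760000 − (-1.1330000)) = 2.6000000 − (1.1028000)/(4.8090000) = 2.3706800
h(2.3706800) = -0.1178456
z3 = 2.3706800 − (-0.1178456)·(2.3706800 − 2.6000000) / (-0.1178456 − 3.6760000) = 2.3706800 − (0.0270244)/(-3.7938456) = 2.3778032
h(2.3778032) = -0.0116308
z4 = 2.3778032 − (-0.0116308)·(2.3778032 − 2.3706800) / (-0.0116308 − (-0.1178456)) = 2.3778032 − (-0.0000828)/(0.1062148) = 2.3785832

2.37068, 2.37780, 2.37858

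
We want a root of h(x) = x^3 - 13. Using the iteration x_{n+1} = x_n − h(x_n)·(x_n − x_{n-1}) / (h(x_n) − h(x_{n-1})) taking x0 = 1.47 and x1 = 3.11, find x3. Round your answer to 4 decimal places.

2.2722

h(1.47) = -9.823477, h(3.11) = 17.080231
x2 = 3.110000 − 17.080231·(3.110000 − 1.470000) / (17.080231 − (-9.823477)) = 3.110000 − (28.011579)/(26.903708) = 2.068821
h(2.068821) = -4.145406
x3 = 2.068821 − (-4.145406)·(2.068821 − 3.110000) / (-4.145406 − 17.080231) = 2.068821 − (4.316110)/(-21.225637) = 2.272165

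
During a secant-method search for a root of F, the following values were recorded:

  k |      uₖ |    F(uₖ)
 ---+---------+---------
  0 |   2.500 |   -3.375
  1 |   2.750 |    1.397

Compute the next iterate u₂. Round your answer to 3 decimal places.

2.677

u₂ = 2.750 − 1.397·(2.750 − 2.500) / (1.397 − (-3.375))
   = 2.750 − (0.34925)/(4.77200) = 2.67681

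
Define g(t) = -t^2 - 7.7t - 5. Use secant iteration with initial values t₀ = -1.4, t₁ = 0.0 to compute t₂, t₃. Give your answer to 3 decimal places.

-0.794, -0.724

g(-1.4) = 3.82000, g(0.0) = -5.00000
t₂ = 0.00000 − (-5.00000)·(0.00000 − (-1.40000)) / (-5.00000 − 3.82000) = 0.00000 − (-7.00000)/(-8.82000) = -0.79365
g(-0.79365) = 0.48123
t₃ = -0.79365 − 0.48123·(-0.79365 − 0.00000) / (0.48123 − (-5.00000)) = -0.79365 − (-0.38193)/(5.48123) = -0.72397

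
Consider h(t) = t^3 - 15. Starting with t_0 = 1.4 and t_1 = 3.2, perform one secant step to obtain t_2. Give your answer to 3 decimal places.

h(1.4) = -12.25600, h(3.2) = 17.76800
t_2 = 3.20000 − 17.76800·(3.20000 − 1.40000) / (17.76800 − (-12.25600)) = 3.20000 − (31.98240)/(30.02400) = 2.13477

2.135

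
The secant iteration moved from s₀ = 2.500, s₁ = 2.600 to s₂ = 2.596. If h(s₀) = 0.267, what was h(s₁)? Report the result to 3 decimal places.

The secant line through (2.500, 0.267) and (2.600, h(s₁)) crosses zero at s₂ = 2.596.
So (2.500, 0.267), (2.600, h(s₁)), (2.596, 0) are collinear:
h(s₁) = 0.267 · (2.600 − 2.596) / (2.500 − 2.596) = 0.267 · (0.00400)/(-0.09600) = -0.01113

-0.011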